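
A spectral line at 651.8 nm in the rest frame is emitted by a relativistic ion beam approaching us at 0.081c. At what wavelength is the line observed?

Relativistic Doppler for wavelength: λ' = λ₀ · √((1 − β)/(1 + β)).
λ' = 651.8 × √(0.9190/1.0810) = 651.8 × 0.92203 ≈ 601.0 nm.

601.0 nm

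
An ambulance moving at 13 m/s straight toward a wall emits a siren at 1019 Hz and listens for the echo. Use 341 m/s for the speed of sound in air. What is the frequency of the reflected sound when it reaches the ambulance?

1100 Hz

The wall receives the sound from a moving source: f₁ = f₀ · v/(v − v_e) = 1019 × 341/328 ≈ 1059 Hz.
On the return leg the ambulance is a moving observer: f₂ = f₁ · (v + v_e)/v = 1059 × 354/341 ≈ 1100 Hz.
Equivalently f₂ = f₀ · (v + v_e)/(v − v_e).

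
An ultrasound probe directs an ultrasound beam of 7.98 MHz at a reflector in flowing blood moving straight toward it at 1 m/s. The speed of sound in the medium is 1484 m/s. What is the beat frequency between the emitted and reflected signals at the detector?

The reflector in flowing blood first receives the wave as a moving observer: f₁ = f₀ · (v + u)/v = 7.98 × (1484 + 1)/1484 ≈ 7.98538 MHz.
On reflection it acts as a source moving toward the stationary detector: f₂ = f₁ · v/(v − u) = 7.98538 × 1484/1483 ≈ 7.99076 MHz.
Beat frequency (with f₀ = 7980000 Hz): |f₂ − f₀| = 2u·f₀/(v − u) = 2 × 1 × 7980000/1483 ≈ 10762 Hz.

10762 Hz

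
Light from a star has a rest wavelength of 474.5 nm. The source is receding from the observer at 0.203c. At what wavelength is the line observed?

583.0 nm

Relativistic Doppler for wavelength: λ' = λ₀ · √((1 + β)/(1 − β)).
λ' = 474.5 × √(1.2030/0.7970) = 474.5 × 1.22858 ≈ 583.0 nm.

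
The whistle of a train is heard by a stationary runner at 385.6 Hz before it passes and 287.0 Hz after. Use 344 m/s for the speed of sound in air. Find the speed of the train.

f₁/f₂ = (v + v_s)/(v − v_s), so v_s = v · (f₁ − f₂)/(f₁ + f₂).
v_s = 344 × (385.6 − 287.0)/(385.6 + 287.0) = 344 × 98.6/672.6 ≈ 50 m/s.

50 m/s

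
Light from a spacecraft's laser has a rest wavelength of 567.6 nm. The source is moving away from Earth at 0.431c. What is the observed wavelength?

Relativistic Doppler for wavelength: λ' = λ₀ · √((1 + β)/(1 − β)).
λ' = 567.6 × √(1.4310/0.5690) = 567.6 × 1.58586 ≈ 900.1 nm.

900.1 nm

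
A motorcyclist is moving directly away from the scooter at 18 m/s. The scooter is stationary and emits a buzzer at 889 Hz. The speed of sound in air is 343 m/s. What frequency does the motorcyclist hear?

Only the observer moves, away from the source, so f' = f · (v − v_o)/v.
f' = 889 × (343 − 18)/343 = 889 × 325/343 ≈ 842 Hz.

842 Hz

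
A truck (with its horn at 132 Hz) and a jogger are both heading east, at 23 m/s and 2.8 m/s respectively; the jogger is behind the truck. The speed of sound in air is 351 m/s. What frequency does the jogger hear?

The jogger is behind, so the truck is moving away from it while the jogger is moving toward the truck.
General Doppler shift: f' = f · (v + v_o)/(v + v_s).
f' = 132 × (351 + 2.8)/(351 + 23) = 132 × 353.8/374 ≈ 125 Hz.

125 Hz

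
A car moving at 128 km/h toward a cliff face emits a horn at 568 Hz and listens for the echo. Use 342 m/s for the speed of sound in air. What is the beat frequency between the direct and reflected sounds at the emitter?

132 Hz

128 km/h = 35.56 m/s.
The cliff face receives the sound from a moving source: f₁ = f₀ · v/(v − v_e) = 568 × 342/306.44 ≈ 633.9 Hz.
On the return leg the car is a moving observer: f₂ = f₁ · (v + v_e)/v = 633.9 × 377.56/342 ≈ 699.8 Hz.
Beat against the emitted tone: |f₂ − f₀| = 2v_e·f₀/(v − v_e) = 2 × 35.56 × 568/306.44 ≈ 132 Hz.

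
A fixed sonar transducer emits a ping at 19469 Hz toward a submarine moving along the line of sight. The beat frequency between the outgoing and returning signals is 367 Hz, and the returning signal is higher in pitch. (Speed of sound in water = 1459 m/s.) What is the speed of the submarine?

13.6 m/s

Double Doppler shift off a moving reflector: f₂ = f₀ · (v + u)/(v − u) (u > 0 toward emitter).
Returning signal is higher, so f₂ = f₀ + Δf = 19469 + 367 = 19836 Hz.
Rearranging, u = v · (f₂ − f₀)/(f₂ + f₀) = 1459 × 367/39305 ≈ 13.6 m/s.
So the submarine is moving at 13.6 m/s toward the emitter.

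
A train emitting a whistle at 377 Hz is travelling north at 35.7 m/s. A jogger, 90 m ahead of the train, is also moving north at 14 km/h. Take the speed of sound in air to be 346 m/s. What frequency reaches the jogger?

416 Hz

14 km/h = 3.889 m/s.
The jogger is ahead, so the train is moving toward it while the jogger is moving away from the train.
General Doppler shift: f' = f · (v − v_o)/(v − v_s).
f' = 377 × (346 − 3.889)/(346 − 35.7) = 377 × 342.11/310.3 ≈ 416 Hz.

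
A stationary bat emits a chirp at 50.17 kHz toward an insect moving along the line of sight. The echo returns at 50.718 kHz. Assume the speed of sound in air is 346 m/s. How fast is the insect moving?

Double Doppler shift off a moving reflector: f₂ = f₀ · (v + u)/(v − u) (u > 0 toward emitter).
Rearranging, u = v · (f₂ − f₀)/(f₂ + f₀) = 346 × 0.548/100.888 ≈ 1.88 m/s.
So the insect is moving at 1.88 m/s toward the emitter.

1.88 m/s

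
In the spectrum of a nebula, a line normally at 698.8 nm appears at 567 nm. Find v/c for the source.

λ'/λ₀ = 0.8114 < 1 (blueshift), so the source is approaching.
λ'/λ₀ = √((1 − β)/(1 + β)) for an approaching source ⇒ β = (1 − r²)/(1 + r²) with r = λ'/λ₀.
β = (1 − 0.6584)/(1 + 0.6584) ≈ 0.206.

0.206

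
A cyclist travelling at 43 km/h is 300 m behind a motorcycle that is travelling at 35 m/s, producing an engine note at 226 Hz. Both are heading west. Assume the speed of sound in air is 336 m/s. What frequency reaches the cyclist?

212 Hz

43 km/h = 11.94 m/s.
The cyclist is behind, so the motorcycle is moving away from it while the cyclist is moving toward the motorcycle.
Both move, so f' = f · (v + v_o)/(v + v_s).
f' = 226 × (336 + 11.94)/(336 + 35) = 226 × 347.94/371 ≈ 212 Hz.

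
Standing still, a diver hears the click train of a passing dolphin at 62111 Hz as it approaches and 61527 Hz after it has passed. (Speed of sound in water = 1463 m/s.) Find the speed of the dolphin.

6.9 m/s

f₁/f₂ = (v + v_s)/(v − v_s), so v_s = v · (f₁ − f₂)/(f₁ + f₂).
v_s = 1463 × (62111 − 61527)/(62111 + 61527) = 1463 × 584/123638 ≈ 6.9 m/s.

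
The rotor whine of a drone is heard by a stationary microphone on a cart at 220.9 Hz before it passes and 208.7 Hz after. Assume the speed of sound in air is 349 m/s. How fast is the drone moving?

f₁/f₂ = (v + v_s)/(v − v_s), so v_s = v · (f₁ − f₂)/(f₁ + f₂).
v_s = 349 × (220.9 − 208.7)/(220.9 + 208.7) = 349 × 12.2/429.6 ≈ 9.9 m/s.

9.9 m/s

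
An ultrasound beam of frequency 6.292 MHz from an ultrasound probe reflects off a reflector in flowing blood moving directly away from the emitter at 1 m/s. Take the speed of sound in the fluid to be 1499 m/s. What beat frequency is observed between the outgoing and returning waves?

8389 Hz

At the reflector in flowing blood (a moving observer), f₁ = f₀ · (v − u)/v = 6.292 × 1498/1499 ≈ 6.28780 MHz.
The reflection then acts as a moving source: f₂ = f₁ · v/(v + u) ≈ 6.28361 MHz.
Beat frequency (with f₀ = 6292000 Hz): |f₂ − f₀| = 2u·f₀/(v + u) = 2 × 1 × 6292000/1500 ≈ 8389 Hz.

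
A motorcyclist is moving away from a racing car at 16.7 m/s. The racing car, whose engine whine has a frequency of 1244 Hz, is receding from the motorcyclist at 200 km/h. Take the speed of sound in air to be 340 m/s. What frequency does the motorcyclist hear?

200 km/h = 55.56 m/s.
General Doppler shift: f' = f · (v − v_o)/(v + v_s).
f' = 1244 × (340 − 16.7)/(340 + 55.56) = 1244 × 323.3/395.56 ≈ 1017 Hz.

1017 Hz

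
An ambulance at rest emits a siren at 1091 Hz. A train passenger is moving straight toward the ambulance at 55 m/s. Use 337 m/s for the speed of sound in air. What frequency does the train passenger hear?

1269 Hz

Moving observer, stationary source: f' = f · (v + v_o)/v.
f' = 1091 × (337 + 55)/337 = 1091 × 392/337 ≈ 1269 Hz.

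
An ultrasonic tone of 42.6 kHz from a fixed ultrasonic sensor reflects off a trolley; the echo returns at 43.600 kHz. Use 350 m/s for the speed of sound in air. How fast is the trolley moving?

Double Doppler shift off a moving reflector: f₂ = f₀ · (v + u)/(v − u) (u > 0 toward emitter).
Rearranging, u = v · (f₂ − f₀)/(f₂ + f₀) = 350 × 1.000/86.200 ≈ 4.1 m/s.
So the trolley is moving at 4.1 m/s toward the emitter.

4.1 m/s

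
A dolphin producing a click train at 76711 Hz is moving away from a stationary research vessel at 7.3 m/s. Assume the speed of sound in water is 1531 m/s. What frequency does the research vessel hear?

Only the source moves, away from the listener, so f' = f · v/(v + v_s).
f' = 76711 × 1531/(1531 + 7.3) = 76711 × 1531/1538 ≈ 76347 Hz.

76347 Hz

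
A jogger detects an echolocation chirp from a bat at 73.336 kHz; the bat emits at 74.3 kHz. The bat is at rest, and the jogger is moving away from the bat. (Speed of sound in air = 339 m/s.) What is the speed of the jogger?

4.4 m/s

f' = f · (v − v_o)/v ⇒ v_o = v · |f'/f − 1|.
v_o = 339 × |73.336/74.3 − 1| = 339 × 0.01297 ≈ 4.4 m/s.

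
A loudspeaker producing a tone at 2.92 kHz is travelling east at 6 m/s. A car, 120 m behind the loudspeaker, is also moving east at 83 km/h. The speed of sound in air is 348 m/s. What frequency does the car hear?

83 km/h = 23.06 m/s.
The car is behind, so the loudspeaker is moving away from it while the car is moving toward the loudspeaker.
Both move, so f' = f · (v + v_o)/(v + v_s).
f' = 2.92 × (348 + 23.06)/(348 + 6) = 2.92 × 371.06/354 ≈ 3.06 kHz.

3.06 kHz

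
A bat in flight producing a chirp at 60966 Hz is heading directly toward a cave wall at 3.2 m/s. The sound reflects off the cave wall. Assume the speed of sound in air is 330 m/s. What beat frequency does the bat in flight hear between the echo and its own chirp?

1194 Hz

The cave wall receives the sound from a moving source: f₁ = f₀ · v/(v − v_e) = 60966 × 330/326.8 ≈ 61563 Hz.
On the return leg the bat in flight is a moving observer: f₂ = f₁ · (v + v_e)/v = 61563 × 333.2/330 ≈ 62160 Hz.
Beat against the emitted tone: |f₂ − f₀| = 2v_e·f₀/(v − v_e) = 2 × 3.2 × 60966/326.8 ≈ 1194 Hz.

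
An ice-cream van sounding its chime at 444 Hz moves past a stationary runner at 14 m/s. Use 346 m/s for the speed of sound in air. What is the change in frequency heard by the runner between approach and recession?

Approaching: f₁ = f · v/(v − v_s) = 444 × 346/332 ≈ 462.7 Hz.
Receding: f₂ = f · v/(v + v_s) = 444 × 346/360 ≈ 426.7 Hz.
Drop: f₁ − f₂ = 2f·v·v_s/(v² − v_s²) = 2 × 444 × 346 × 14/(346² − 14²) ≈ 36.0 Hz.

36.0 Hz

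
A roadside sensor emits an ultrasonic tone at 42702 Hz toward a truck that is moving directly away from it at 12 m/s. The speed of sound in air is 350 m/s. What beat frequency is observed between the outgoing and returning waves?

At the truck (a moving observer), f₁ = f₀ · (v − u)/v = 42702 × 338/350 ≈ 41238 Hz.
The reflection then acts as a moving source: f₂ = f₁ · v/(v + u) ≈ 39871 Hz.
Equivalently f₂ = f₀ · (v − u)/(v + u).
Beat frequency: |f₂ − f₀| = 2u·f₀/(v + u) = 2 × 12 × 42702/362 ≈ 2831 Hz.

2831 Hz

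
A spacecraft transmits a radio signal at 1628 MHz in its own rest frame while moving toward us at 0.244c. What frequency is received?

Relativistic Doppler for frequency: f' = f₀ · √((1 + β)/(1 − β)).
f' = 1628 × √(1.2440/0.7560) = 1628 × 1.28277 ≈ 2088.4 MHz.

2088.4 MHz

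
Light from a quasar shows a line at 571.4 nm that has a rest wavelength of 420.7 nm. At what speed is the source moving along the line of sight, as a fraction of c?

0.297c

λ'/λ₀ = 1.3582 > 1 (redshift), so the source is receding.
λ'/λ₀ = √((1 + β)/(1 − β)) for a receding source ⇒ β = (r² − 1)/(r² + 1) with r = λ'/λ₀.
β = (1.8447 − 1)/(1.8447 + 1) ≈ 0.297.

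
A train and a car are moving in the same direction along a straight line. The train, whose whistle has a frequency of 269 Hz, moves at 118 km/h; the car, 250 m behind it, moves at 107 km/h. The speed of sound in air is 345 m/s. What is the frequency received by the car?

267 Hz

118 km/h = 32.78 m/s; 107 km/h = 29.72 m/s.
The car is behind, so the train is moving away from it while the car is moving toward the train.
Both move, so f' = f · (v + v_o)/(v + v_s).
f' = 269 × (345 + 29.72)/(345 + 32.78) = 269 × 374.72/377.78 ≈ 267 Hz.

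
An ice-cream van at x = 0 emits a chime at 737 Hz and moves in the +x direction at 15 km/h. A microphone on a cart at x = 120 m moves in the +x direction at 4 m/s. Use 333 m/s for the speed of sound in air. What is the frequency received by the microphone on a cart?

15 km/h = 4.167 m/s.
The observer lies on the +x side, so the source is heading toward the observer and the observer is heading away from the source.
General Doppler shift: f' = f · (v − v_o)/(v − v_s).
f' = 737 × (333 − 4)/(333 − 4.167) = 737 × 329/328.83 ≈ 737 Hz.

737 Hz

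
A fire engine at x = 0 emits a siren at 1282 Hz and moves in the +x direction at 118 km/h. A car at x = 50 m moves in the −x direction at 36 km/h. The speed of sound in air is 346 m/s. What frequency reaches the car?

118 km/h = 32.78 m/s; 36 km/h = 10 m/s.
The observer lies on the +x side, so the source is heading toward the observer and the observer is heading toward the source.
General Doppler shift: f' = f · (v + v_o)/(v − v_s).
f' = 1282 × (346 + 10)/(346 − 32.78) = 1282 × 356/313.22 ≈ 1457 Hz.

1457 Hz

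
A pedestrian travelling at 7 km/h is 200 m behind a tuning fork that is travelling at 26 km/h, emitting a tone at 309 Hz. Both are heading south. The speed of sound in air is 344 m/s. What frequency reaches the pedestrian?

304 Hz

26 km/h = 7.222 m/s; 7 km/h = 1.944 m/s.
The pedestrian is behind, so the tuning fork is moving away from it while the pedestrian is moving toward the tuning fork.
General Doppler shift: f' = f · (v + v_o)/(v + v_s).
f' = 309 × (344 + 1.944)/(344 + 7.222) = 309 × 345.94/351.22 ≈ 304 Hz.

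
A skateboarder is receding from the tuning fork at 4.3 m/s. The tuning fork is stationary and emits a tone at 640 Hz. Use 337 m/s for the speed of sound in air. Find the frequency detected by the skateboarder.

Only the observer moves, away from the source, so f' = f · (v − v_o)/v.
f' = 640 × (337 − 4.3)/337 = 640 × 332.7/337 ≈ 632 Hz.

632 Hz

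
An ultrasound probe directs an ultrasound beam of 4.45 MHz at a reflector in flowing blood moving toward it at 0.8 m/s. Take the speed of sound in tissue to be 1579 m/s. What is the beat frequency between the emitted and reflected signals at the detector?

4511 Hz

The reflector in flowing blood first receives the wave as a moving observer: f₁ = f₀ · (v + u)/v = 4.45 × (1579 + 0.8)/1579 ≈ 4.45225 MHz.
The reflection then acts as a moving source: f₂ = f₁ · v/(v − u) ≈ 4.45451 MHz.
Equivalently f₂ = f₀ · (v + u)/(v − u).
Beat frequency (with f₀ = 4450000 Hz): |f₂ − f₀| = 2u·f₀/(v − u) = 2 × 0.8 × 4450000/1578.2 ≈ 4511 Hz.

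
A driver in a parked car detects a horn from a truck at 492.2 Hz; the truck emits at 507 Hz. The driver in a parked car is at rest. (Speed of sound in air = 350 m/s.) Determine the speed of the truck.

f' < f, so the truck is receding.
f' = f · v/(v + v_s) ⇒ v_s = v · |1 − f/f'|.
v_s = 350 × |1 − 507/492.2| = 350 × 0.03007 ≈ 10.5 m/s.

10.5 m/s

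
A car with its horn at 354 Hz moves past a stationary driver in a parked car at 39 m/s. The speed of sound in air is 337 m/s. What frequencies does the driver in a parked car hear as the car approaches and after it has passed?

400 Hz approaching; 317 Hz receding

Approaching: f₁ = f · v/(v − v_s) = 354 × 337/298 ≈ 400 Hz.
Receding: f₂ = f · v/(v + v_s) = 354 × 337/376 ≈ 317 Hz.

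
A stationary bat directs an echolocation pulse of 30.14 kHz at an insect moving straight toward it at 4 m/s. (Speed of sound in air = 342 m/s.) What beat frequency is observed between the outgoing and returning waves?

The insect first receives the wave as a moving observer: f₁ = f₀ · (v + u)/v = 30.14 × (342 + 4)/342 ≈ 30.493 kHz.
The reflection then acts as a moving source: f₂ = f₁ · v/(v − u) ≈ 30.853 kHz.
Equivalently f₂ = f₀ · (v + u)/(v − u).
Beat frequency (with f₀ = 30140 Hz): |f₂ − f₀| = 2u·f₀/(v − u) = 2 × 4 × 30140/338 ≈ 713 Hz.

713 Hz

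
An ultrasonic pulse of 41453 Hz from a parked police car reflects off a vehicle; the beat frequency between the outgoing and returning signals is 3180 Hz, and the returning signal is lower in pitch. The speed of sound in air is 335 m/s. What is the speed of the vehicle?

13.4 m/s

Double Doppler shift off a moving reflector: f₂ = f₀ · (v + u)/(v − u) (u > 0 toward emitter).
Returning signal is lower, so f₂ = f₀ − Δf = 41453 − 3180 = 38273 Hz.
Rearranging, u = v · (f₂ − f₀)/(f₂ + f₀) = 335 × -3180/79726 ≈ -13.4 m/s.
So the vehicle is moving at 13.4 m/s away from the emitter.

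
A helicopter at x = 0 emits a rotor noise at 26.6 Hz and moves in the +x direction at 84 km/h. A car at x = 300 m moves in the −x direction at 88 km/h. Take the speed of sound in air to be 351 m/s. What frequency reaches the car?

84 km/h = 23.33 m/s; 88 km/h = 24.44 m/s.
The observer lies on the +x side, so the source is heading toward the observer and the observer is heading toward the source.
With source approaching and observer approaching, f' = f · (v + v_o)/(v − v_s).
f' = 26.6 × (351 + 24.44)/(351 − 23.33) = 26.6 × 375.44/327.67 ≈ 30.5 Hz.

30.5 Hz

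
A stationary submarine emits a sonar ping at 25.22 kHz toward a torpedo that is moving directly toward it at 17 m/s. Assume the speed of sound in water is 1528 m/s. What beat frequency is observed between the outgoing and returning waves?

The torpedo first receives the wave as a moving observer: f₁ = f₀ · (v + u)/v = 25.22 × (1528 + 17)/1528 ≈ 25.501 kHz.
The reflection then acts as a moving source: f₂ = f₁ · v/(v − u) ≈ 25.787 kHz.
Beat frequency (with f₀ = 25220 Hz): |f₂ − f₀| = 2u·f₀/(v − u) = 2 × 17 × 25220/1511 ≈ 567 Hz.

567 Hz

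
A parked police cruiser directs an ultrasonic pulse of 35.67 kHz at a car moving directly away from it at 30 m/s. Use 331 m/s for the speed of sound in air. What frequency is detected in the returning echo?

The car first receives the wave as a moving observer: f₁ = f₀ · (v − u)/v = 35.67 × (331 − 30)/331 ≈ 32.4 kHz.
The reflection then acts as a moving source: f₂ = f₁ · v/(v + u) ≈ 29.7 kHz.
Equivalently f₂ = f₀ · (v − u)/(v + u).

29.7 kHz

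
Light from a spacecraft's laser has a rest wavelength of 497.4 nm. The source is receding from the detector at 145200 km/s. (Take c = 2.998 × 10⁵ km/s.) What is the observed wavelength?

β = v/c = 145200/299800 = 0.4843.
Relativistic Doppler for wavelength: λ' = λ₀ · √((1 + β)/(1 − β)).
λ' = 497.4 × √(1.4843/0.5157) = 497.4 × 1.69658 ≈ 843.9 nm.

843.9 nm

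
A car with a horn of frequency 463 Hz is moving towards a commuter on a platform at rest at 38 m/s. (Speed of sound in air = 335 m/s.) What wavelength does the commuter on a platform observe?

Only the source moves, toward the listener, so f' = f · v/(v − v_s).
f' = 463 × 335/(335 − 38) ≈ 522 Hz.
λ' = v/f' = 335/522.239 ≈ 64.1 cm.

64.1 cm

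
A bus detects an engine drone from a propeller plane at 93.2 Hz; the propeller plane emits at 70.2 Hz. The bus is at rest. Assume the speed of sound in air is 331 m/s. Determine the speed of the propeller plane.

f' > f, so the propeller plane is approaching.
f' = f · v/(v − v_s) ⇒ v_s = v · |1 − f/f'|.
v_s = 331 × |1 − 70.2/93.2| = 331 × 0.2468 ≈ 82 m/s.

82 m/s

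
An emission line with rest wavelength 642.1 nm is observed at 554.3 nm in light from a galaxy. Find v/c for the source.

λ'/λ₀ = 0.8633 < 1 (blueshift), so the source is approaching.
λ'/λ₀ = √((1 − β)/(1 + β)) for an approaching source ⇒ β = (1 − r²)/(1 + r²) with r = λ'/λ₀.
β = (1 − 0.7452)/(1 + 0.7452) ≈ 0.146.

0.146c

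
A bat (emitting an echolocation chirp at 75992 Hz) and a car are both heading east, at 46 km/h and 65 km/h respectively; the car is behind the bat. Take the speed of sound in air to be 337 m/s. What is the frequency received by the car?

46 km/h = 12.78 m/s; 65 km/h = 18.06 m/s.
The car is behind, so the bat is moving away from it while the car is moving toward the bat.
Both move, so f' = f · (v + v_o)/(v + v_s).
f' = 75992 × (337 + 18.06)/(337 + 12.78) = 75992 × 355.06/349.78 ≈ 77139 Hz.

77139 Hz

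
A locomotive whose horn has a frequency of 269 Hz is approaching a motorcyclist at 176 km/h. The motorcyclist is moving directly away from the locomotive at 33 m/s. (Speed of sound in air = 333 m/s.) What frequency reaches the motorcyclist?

284 Hz

176 km/h = 48.89 m/s.
General Doppler shift: f' = f · (v − v_o)/(v − v_s).
f' = 269 × (333 − 33)/(333 − 48.89) = 269 × 300/284.11 ≈ 284 Hz.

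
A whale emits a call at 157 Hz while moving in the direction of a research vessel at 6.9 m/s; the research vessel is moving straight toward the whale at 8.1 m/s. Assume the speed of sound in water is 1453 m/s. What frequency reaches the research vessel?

With source approaching and observer approaching, f' = f · (v + v_o)/(v − v_s).
f' = 157 × (1453 + 8.1)/(1453 − 6.9) = 157 × 1461.1/1446.1 ≈ 159 Hz.

159 Hz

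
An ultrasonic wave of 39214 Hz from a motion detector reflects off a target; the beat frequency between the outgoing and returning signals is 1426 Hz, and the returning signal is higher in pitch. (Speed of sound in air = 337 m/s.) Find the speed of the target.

Double Doppler shift off a moving reflector: f₂ = f₀ · (v + u)/(v − u) (u > 0 toward emitter).
Returning signal is higher, so f₂ = f₀ + Δf = 39214 + 1426 = 40640 Hz.
Rearranging, u = v · (f₂ − f₀)/(f₂ + f₀) = 337 × 1426/79854 ≈ 6.0 m/s.
So the target is moving at 6.0 m/s toward the emitter.

6.0 m/s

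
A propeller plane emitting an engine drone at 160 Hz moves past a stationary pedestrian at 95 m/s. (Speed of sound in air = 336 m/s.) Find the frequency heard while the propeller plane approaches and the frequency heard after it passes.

Approaching: f₁ = f · v/(v − v_s) = 160 × 336/241 ≈ 223 Hz.
Receding: f₂ = f · v/(v + v_s) = 160 × 336/431 ≈ 125 Hz.

223 Hz approaching; 125 Hz receding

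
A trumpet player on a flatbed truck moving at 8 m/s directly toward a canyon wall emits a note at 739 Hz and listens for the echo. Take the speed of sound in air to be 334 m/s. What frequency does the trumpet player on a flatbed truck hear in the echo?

775 Hz

The canyon wall receives the sound from a moving source: f₁ = f₀ · v/(v − v_e) = 739 × 334/326 ≈ 757 Hz.
On the return leg the trumpet player on a flatbed truck is a moving observer: f₂ = f₁ · (v + v_e)/v = 757 × 342/334 ≈ 775 Hz.
Equivalently f₂ = f₀ · (v + v_e)/(v − v_e).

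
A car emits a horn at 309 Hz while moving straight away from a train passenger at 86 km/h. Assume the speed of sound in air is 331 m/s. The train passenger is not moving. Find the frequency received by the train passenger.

86 km/h = 23.89 m/s.
Only the source moves, away from the listener, so f' = f · v/(v + v_s).
f' = 309 × 331/(331 + 23.89) = 309 × 331/354.9 ≈ 288 Hz.

288 Hz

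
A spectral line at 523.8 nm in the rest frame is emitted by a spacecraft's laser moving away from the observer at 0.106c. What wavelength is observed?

582.6 nm

Relativistic Doppler for wavelength: λ' = λ₀ · √((1 + β)/(1 − β)).
λ' = 523.8 × √(1.1060/0.8940) = 523.8 × 1.11227 ≈ 582.6 nm.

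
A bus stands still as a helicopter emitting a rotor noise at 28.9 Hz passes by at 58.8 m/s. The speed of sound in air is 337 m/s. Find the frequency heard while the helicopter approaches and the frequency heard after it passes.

Approaching: f₁ = f · v/(v − v_s) = 28.9 × 337/278.2 ≈ 35.0 Hz.
Receding: f₂ = f · v/(v + v_s) = 28.9 × 337/395.8 ≈ 24.6 Hz.

35.0 Hz approaching; 24.6 Hz receding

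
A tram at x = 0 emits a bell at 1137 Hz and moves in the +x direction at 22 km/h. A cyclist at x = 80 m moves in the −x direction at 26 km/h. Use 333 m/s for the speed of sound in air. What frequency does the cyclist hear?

22 km/h = 6.111 m/s; 26 km/h = 7.222 m/s.
The observer lies on the +x side, so the source is heading toward the observer and the observer is heading toward the source.
With source approaching and observer approaching, f' = f · (v + v_o)/(v − v_s).
f' = 1137 × (333 + 7.222)/(333 − 6.111) = 1137 × 340.22/326.89 ≈ 1183 Hz.

1183 Hz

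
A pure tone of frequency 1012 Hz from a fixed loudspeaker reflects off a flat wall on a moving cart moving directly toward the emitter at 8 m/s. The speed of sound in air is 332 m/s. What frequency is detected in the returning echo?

At the flat wall on a moving cart (a moving observer), f₁ = f₀ · (v + u)/v = 1012 × 340/332 ≈ 1036 Hz.
On reflection it acts as a source moving toward the stationary detector: f₂ = f₁ · v/(v − u) = 1036 × 332/324 ≈ 1062 Hz.

1062 Hz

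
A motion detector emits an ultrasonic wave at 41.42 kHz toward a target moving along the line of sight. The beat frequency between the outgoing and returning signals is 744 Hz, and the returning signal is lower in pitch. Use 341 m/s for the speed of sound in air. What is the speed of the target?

3.1 m/s

Double Doppler shift off a moving reflector: f₂ = f₀ · (v + u)/(v − u) (u > 0 toward emitter).
Returning signal is lower, so f₂ = f₀ − Δf = 41420 − 744 = 40676 Hz.
Rearranging, u = v · (f₂ − f₀)/(f₂ + f₀) = 341 × -744/82096 ≈ -3.1 m/s.
So the target is moving at 3.1 m/s away from the emitter.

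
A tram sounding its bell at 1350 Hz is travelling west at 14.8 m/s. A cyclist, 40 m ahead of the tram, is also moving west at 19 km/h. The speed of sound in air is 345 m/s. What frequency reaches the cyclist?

19 km/h = 5.278 m/s.
The cyclist is ahead, so the tram is moving toward it while the cyclist is moving away from the tram.
Both move, so f' = f · (v − v_o)/(v − v_s).
f' = 1350 × (345 − 5.278)/(345 − 14.8) = 1350 × 339.72/330.2 ≈ 1389 Hz.

1389 Hz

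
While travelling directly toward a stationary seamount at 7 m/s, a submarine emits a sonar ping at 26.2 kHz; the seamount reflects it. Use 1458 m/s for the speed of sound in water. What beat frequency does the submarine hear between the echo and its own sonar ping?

253 Hz

The seamount receives the sound from a moving source: f₁ = f₀ · v/(v − v_e) = 26.2 × 1458/1451 ≈ 26.326 kHz.
On the return leg the submarine is a moving observer: f₂ = f₁ · (v + v_e)/v = 26.326 × 1465/1458 ≈ 26.453 kHz.
Beat against the emitted tone (with f₀ = 26200 Hz): |f₂ − f₀| = 2v_e·f₀/(v − v_e) = 2 × 7 × 26200/1451 ≈ 253 Hz.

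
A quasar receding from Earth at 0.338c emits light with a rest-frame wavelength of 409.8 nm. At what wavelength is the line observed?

582.6 nm

Relativistic Doppler for wavelength: λ' = λ₀ · √((1 + β)/(1 − β)).
λ' = 409.8 × √(1.3380/0.6620) = 409.8 × 1.42167 ≈ 582.6 nm.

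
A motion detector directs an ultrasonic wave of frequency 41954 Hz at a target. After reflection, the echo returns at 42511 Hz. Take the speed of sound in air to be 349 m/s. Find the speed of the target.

Double Doppler shift off a moving reflector: f₂ = f₀ · (v + u)/(v − u) (u > 0 toward emitter).
Rearranging, u = v · (f₂ − f₀)/(f₂ + f₀) = 349 × 557/84465 ≈ 2.30 m/s.
So the target is moving at 2.30 m/s toward the emitter.

2.30 m/s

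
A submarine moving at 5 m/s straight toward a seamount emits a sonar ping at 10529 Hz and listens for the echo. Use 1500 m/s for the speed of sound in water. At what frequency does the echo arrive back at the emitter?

The seamount receives the sound from a moving source: f₁ = f₀ · v/(v − v_e) = 10529 × 1500/1495 ≈ 10564 Hz.
On the return leg the submarine is a moving observer: f₂ = f₁ · (v + v_e)/v = 10564 × 1505/1500 ≈ 10599 Hz.

10599 Hz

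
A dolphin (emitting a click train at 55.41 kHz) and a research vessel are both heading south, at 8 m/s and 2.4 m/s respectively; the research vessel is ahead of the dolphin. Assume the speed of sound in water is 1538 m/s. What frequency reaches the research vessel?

55.6 kHz

The research vessel is ahead, so the dolphin is moving toward it while the research vessel is moving away from the dolphin.
General Doppler shift: f' = f · (v − v_o)/(v − v_s).
f' = 55.41 × (1538 − 2.4)/(1538 − 8) = 55.41 × 1535.6/1530 ≈ 55.6 kHz.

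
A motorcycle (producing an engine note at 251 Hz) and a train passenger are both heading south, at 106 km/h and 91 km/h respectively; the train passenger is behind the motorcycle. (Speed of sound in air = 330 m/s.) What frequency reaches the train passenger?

248 Hz

106 km/h = 29.44 m/s; 91 km/h = 25.28 m/s.
The train passenger is behind, so the motorcycle is moving away from it while the train passenger is moving toward the motorcycle.
With source receding and observer approaching, f' = f · (v + v_o)/(v + v_s).
f' = 251 × (330 + 25.28)/(330 + 29.44) = 251 × 355.28/359.44 ≈ 248 Hz.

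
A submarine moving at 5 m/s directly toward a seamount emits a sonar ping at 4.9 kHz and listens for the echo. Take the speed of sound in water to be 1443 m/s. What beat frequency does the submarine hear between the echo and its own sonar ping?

The seamount receives the sound from a moving source: f₁ = f₀ · v/(v − v_e) = 4.9 × 1443/1438 ≈ 4.9170 kHz.
On the return leg the submarine is a moving observer: f₂ = f₁ · (v + v_e)/v = 4.9170 × 1448/1443 ≈ 4.9341 kHz.
Beat against the emitted tone (with f₀ = 4900 Hz): |f₂ − f₀| = 2v_e·f₀/(v − v_e) = 2 × 5 × 4900/1438 ≈ 34.1 Hz.

34.1 Hz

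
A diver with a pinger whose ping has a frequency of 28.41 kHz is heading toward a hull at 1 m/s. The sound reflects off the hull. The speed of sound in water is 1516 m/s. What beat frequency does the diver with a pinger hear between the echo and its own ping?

37.5 Hz

The hull receives the sound from a moving source: f₁ = f₀ · v/(v − v_e) = 28.41 × 1516/1515 ≈ 28.4288 kHz.
On the return leg the diver with a pinger is a moving observer: f₂ = f₁ · (v + v_e)/v = 28.4288 × 1517/1516 ≈ 28.4475 kHz.
Equivalently f₂ = f₀ · (v + v_e)/(v − v_e).
Beat against the emitted tone (with f₀ = 28410 Hz): |f₂ − f₀| = 2v_e·f₀/(v − v_e) = 2 × 1 × 28410/1515 ≈ 37.5 Hz.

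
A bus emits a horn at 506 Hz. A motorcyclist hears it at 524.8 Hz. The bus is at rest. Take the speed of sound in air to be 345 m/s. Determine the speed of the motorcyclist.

12.8 m/s

f' > f, so the motorcyclist is approaching.
f' = f · (v + v_o)/v ⇒ v_o = v · |f'/f − 1|.
v_o = 345 × |524.8/506 − 1| = 345 × 0.03715 ≈ 12.8 m/s.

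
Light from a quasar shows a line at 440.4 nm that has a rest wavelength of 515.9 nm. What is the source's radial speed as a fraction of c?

λ'/λ₀ = 0.8537 < 1 (blueshift), so the source is approaching.
λ'/λ₀ = √((1 − β)/(1 + β)) for an approaching source ⇒ β = (1 − r²)/(1 + r²) with r = λ'/λ₀.
β = (1 − 0.7287)/(1 + 0.7287) ≈ 0.157.

0.157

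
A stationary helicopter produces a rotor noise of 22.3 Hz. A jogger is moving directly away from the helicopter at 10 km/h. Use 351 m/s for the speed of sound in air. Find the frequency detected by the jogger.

22.1 Hz

10 km/h = 2.778 m/s.
Moving observer, stationary source: f' = f · (v − v_o)/v.
f' = 22.3 × (351 − 2.778)/351 = 22.3 × 348.22/351 ≈ 22.1 Hz.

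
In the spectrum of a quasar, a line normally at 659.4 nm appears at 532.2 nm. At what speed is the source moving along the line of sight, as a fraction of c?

λ'/λ₀ = 0.8071 < 1 (blueshift), so the source is approaching.
λ'/λ₀ = √((1 − β)/(1 + β)) for an approaching source ⇒ β = (1 − r²)/(1 + r²) with r = λ'/λ₀.
β = (1 − 0.6514)/(1 + 0.6514) ≈ 0.211.

0.211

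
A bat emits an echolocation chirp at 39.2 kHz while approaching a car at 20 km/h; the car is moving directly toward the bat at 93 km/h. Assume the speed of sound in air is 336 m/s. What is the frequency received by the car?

42.9 kHz

20 km/h = 5.556 m/s; 93 km/h = 25.83 m/s.
General Doppler shift: f' = f · (v + v_o)/(v − v_s).
f' = 39.2 × (336 + 25.83)/(336 − 5.556) = 39.2 × 361.83/330.44 ≈ 42.9 kHz.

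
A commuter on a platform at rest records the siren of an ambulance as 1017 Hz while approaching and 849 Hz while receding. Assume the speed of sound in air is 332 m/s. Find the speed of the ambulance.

f₁/f₂ = (v + v_s)/(v − v_s), so v_s = v · (f₁ − f₂)/(f₁ + f₂).
v_s = 332 × (1017 − 849)/(1017 + 849) = 332 × 168/1866 ≈ 30 m/s.

30 m/s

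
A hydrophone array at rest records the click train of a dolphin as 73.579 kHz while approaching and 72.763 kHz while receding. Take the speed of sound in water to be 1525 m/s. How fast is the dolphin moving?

8.5 m/s

f₁/f₂ = (v + v_s)/(v − v_s), so v_s = v · (f₁ − f₂)/(f₁ + f₂).
v_s = 1525 × (73.579 − 72.763)/(73.579 + 72.763) = 1525 × 0.816/146.342 ≈ 8.5 m/s.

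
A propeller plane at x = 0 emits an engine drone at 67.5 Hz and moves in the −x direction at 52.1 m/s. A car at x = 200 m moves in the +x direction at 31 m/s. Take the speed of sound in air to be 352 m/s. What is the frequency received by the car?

The observer lies on the +x side, so the source is heading away from the observer and the observer is heading away from the source.
With source receding and observer receding, f' = f · (v − v_o)/(v + v_s).
f' = 67.5 × (352 − 31)/(352 + 52.1) = 67.5 × 321/404.1 ≈ 53.6 Hz.

53.6 Hz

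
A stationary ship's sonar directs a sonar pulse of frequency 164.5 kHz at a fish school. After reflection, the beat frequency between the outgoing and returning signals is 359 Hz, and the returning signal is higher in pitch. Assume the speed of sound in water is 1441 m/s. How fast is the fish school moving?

1.57 m/s

Double Doppler shift off a moving reflector: f₂ = f₀ · (v + u)/(v − u) (u > 0 toward emitter).
Returning signal is higher, so f₂ = f₀ + Δf = 164500 + 359 = 164859 Hz.
Rearranging, u = v · (f₂ − f₀)/(f₂ + f₀) = 1441 × 359/329359 ≈ 1.57 m/s.
So the fish school is moving at 1.57 m/s toward the emitter.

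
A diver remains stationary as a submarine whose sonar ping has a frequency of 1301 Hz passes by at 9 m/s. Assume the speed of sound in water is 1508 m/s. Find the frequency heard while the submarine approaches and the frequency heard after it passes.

Approaching: f₁ = f · v/(v − v_s) = 1301 × 1508/1499 ≈ 1309 Hz.
Receding: f₂ = f · v/(v + v_s) = 1301 × 1508/1517 ≈ 1293 Hz.

1309 Hz approaching; 1293 Hz receding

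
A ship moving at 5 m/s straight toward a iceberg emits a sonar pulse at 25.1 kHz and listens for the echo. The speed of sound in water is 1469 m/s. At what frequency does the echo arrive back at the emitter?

25.3 kHz

The iceberg receives the sound from a moving source: f₁ = f₀ · v/(v − v_e) = 25.1 × 1469/1464 ≈ 25.2 kHz.
On the return leg the ship is a moving observer: f₂ = f₁ · (v + v_e)/v = 25.2 × 1474/1469 ≈ 25.3 kHz.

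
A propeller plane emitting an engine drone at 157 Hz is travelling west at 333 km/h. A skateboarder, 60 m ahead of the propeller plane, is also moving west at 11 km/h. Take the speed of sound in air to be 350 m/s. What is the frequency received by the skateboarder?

333 km/h = 92.5 m/s; 11 km/h = 3.056 m/s.
The skateboarder is ahead, so the propeller plane is moving toward it while the skateboarder is moving away from the propeller plane.
General Doppler shift: f' = f · (v − v_o)/(v − v_s).
f' = 157 × (350 − 3.056)/(350 − 92.5) = 157 × 346.94/257.5 ≈ 212 Hz.

212 Hz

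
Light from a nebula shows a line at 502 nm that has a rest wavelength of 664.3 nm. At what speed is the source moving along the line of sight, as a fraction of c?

λ'/λ₀ = 0.7557 < 1 (blueshift), so the source is approaching.
λ'/λ₀ = √((1 − β)/(1 + β)) for an approaching source ⇒ β = (1 − r²)/(1 + r²) with r = λ'/λ₀.
β = (1 − 0.5711)/(1 + 0.5711) ≈ 0.273.

0.273c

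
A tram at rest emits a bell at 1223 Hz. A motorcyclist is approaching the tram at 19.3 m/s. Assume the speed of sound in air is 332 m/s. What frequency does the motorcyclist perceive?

1294 Hz

Moving observer, stationary source: f' = f · (v + v_o)/v.
f' = 1223 × (332 + 19.3)/332 = 1223 × 351.3/332 ≈ 1294 Hz.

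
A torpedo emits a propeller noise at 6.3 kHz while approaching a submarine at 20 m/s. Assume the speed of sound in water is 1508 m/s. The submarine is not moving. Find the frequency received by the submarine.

6.38 kHz

Only the source moves, toward the listener, so f' = f · v/(v − v_s).
f' = 6.3 × 1508/(1508 − 20) = 6.3 × 1508/1488 ≈ 6.38 kHz.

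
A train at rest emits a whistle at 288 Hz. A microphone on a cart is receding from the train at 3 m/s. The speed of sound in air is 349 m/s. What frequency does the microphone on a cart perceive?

286 Hz

Only the observer moves, away from the source, so f' = f · (v − v_o)/v.
f' = 288 × (349 − 3)/349 = 288 × 346/349 ≈ 286 Hz.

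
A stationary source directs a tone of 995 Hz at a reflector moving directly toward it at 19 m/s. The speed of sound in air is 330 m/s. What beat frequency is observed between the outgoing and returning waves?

At the reflector (a moving observer), f₁ = f₀ · (v + u)/v = 995 × 349/330 ≈ 1052.3 Hz.
The reflection then acts as a moving source: f₂ = f₁ · v/(v − u) ≈ 1116.6 Hz.
Beat frequency: |f₂ − f₀| = 2u·f₀/(v − u) = 2 × 19 × 995/311 ≈ 122 Hz.

122 Hz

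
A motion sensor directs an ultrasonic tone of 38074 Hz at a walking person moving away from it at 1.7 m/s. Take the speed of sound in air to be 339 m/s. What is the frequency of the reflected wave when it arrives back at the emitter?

The walking person first receives the wave as a moving observer: f₁ = f₀ · (v − u)/v = 38074 × (339 − 1.7)/339 ≈ 37883 Hz.
On reflection it acts as a source moving away from the stationary detector: f₂ = f₁ · v/(v + u) = 37883 × 339/340.7 ≈ 37694 Hz.

37694 Hz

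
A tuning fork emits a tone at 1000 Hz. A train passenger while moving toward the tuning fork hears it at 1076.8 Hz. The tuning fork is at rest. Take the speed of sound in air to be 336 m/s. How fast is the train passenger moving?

f' = f · (v + v_o)/v ⇒ v_o = v · |f'/f − 1|.
v_o = 336 × |1076.8/1000 − 1| = 336 × 0.0768 ≈ 26 m/s.

26 m/s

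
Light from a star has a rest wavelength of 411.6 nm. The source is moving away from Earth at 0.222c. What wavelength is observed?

515.8 nm

Relativistic Doppler for wavelength: λ' = λ₀ · √((1 + β)/(1 − β)).
λ' = 411.6 × √(1.2220/0.7780) = 411.6 × 1.25327 ≈ 515.8 nm.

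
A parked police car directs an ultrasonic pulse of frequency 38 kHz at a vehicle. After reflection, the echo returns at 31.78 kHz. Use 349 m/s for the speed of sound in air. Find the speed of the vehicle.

31 m/s

Double Doppler shift off a moving reflector: f₂ = f₀ · (v + u)/(v − u) (u > 0 toward emitter).
Rearranging, u = v · (f₂ − f₀)/(f₂ + f₀) = 349 × -6.22/69.78 ≈ -31 m/s.
So the vehicle is moving at 31 m/s away from the emitter.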